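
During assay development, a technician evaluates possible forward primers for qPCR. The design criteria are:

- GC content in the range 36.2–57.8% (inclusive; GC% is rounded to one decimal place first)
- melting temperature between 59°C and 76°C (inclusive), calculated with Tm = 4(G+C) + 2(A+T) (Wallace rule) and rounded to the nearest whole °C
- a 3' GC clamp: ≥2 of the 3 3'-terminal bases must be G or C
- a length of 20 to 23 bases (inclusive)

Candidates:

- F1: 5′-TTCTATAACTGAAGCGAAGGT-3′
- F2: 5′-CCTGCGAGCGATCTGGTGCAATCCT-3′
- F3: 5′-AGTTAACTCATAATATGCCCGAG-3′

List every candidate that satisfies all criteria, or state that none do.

F1 (21 nt, A=7 T=6 G=5 C=3): GC 8/21 = 38.1% ✓; Tm = 2·13 + 4·8 = 58°C, outside 59–76°C ✗; 3' end GGT has 2 G/C ✓; length 21 ✓ — fails.
F2 (25 nt, A=4 T=6 G=7 C=8): GC 15/25 = 60.0%, outside 36.2–57.8% ✗; Tm = 2·10 + 4·15 = 80°C, outside 59–76°C ✗; 3' end CCT has 2 G/C ✓; length 25, outside 20–23 ✗ — fails.
F3 (23 nt, A=8 T=6 G=4 C=5): GC 9/23 = 39.1% ✓; Tm = 2·14 + 4·9 = 64°C ✓; 3' end GAG has 2 G/C ✓; length 23 ✓ — passes.

F3 only.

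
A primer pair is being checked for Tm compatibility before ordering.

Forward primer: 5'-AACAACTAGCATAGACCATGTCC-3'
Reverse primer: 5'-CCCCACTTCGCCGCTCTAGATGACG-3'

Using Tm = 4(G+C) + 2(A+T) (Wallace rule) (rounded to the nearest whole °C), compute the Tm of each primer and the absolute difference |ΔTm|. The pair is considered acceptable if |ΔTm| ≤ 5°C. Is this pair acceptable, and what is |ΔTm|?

Forward: A=9 T=4 G=3 C=7 → Tm = 2·13 + 4·10 = 66°C.
Reverse: A=4 T=5 G=5 C=11 → Tm = 2·9 + 4·16 = 82°C.
|ΔTm| = |66 − 82| = 16°C, > 5°C.

|ΔTm| = 16°C; the pair is not acceptable.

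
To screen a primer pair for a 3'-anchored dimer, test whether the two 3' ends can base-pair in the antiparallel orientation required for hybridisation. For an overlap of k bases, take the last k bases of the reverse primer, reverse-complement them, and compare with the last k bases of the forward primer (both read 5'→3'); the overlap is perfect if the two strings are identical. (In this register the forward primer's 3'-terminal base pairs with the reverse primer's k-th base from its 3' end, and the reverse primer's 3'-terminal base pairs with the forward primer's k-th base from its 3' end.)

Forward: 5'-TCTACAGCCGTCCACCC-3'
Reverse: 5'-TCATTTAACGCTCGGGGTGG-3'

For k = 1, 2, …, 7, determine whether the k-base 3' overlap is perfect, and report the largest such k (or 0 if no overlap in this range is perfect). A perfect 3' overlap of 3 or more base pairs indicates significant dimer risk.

Last 7 bases (5'→3') — forward …TCCACCC, reverse …GGGGTGG.
Reverse complement of the reverse primer's last 7 bases: CCACCCC; its first k bases are the reverse complement of the reverse primer's last k bases, so a perfect k-base overlap needs the forward primer's last k bases to equal them.
Comparing (forward last k vs required): k=1: C vs C ✓; k=2: CC vs CC ✓; k=3: CCC vs CCA ✗; k=4: ACCC vs CCAC ✗; k=5: CACCC vs CCACC ✗; k=6: CCACCC vs CCACCC ✓; k=7: TCCACCC vs CCACCCC ✗.
Perfect overlaps at k = 1, 2, 6; the largest is 6.

Longest perfect overlap: 6 complementary base pairs; significant dimer risk (threshold 3).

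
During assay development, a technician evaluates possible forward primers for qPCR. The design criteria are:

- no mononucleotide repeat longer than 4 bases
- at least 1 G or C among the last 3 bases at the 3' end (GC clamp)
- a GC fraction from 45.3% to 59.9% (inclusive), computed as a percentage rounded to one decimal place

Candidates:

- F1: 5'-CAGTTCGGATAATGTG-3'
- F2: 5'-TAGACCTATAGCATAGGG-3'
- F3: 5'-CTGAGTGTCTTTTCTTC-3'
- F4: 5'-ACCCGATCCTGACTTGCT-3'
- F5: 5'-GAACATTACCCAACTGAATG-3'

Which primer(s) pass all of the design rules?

F1 (16 nt, A=4 T=5 G=5 C=2): longest run = 2 ✓; 3' end GTG has 2 G/C ✓; GC 7/16 = 43.8%, outside 45.3–59.9% ✗ — fails.
F2 (18 nt, A=6 T=4 G=5 C=3): longest run = 3 ✓; 3' end GGG has 3 G/C ✓; GC 8/18 = 44.4%, outside 45.3–59.9% ✗ — fails.
F3 (17 nt, A=1 T=9 G=3 C=4): longest run = 4 ✓; 3' end TTC has 1 G/C ✓; GC 7/17 = 41.2%, outside 45.3–59.9% ✗ — fails.
F4 (18 nt, A=3 T=5 G=3 C=7): longest run = 3 ✓; 3' end GCT has 2 G/C ✓; GC 10/18 = 55.6% ✓ — passes.
F5 (20 nt, A=8 T=4 G=3 C=5): longest run = 3 ✓; 3' end ATG has 1 G/C ✓; GC 8/20 = 40.0%, outside 45.3–59.9% ✗ — fails.

F4 only.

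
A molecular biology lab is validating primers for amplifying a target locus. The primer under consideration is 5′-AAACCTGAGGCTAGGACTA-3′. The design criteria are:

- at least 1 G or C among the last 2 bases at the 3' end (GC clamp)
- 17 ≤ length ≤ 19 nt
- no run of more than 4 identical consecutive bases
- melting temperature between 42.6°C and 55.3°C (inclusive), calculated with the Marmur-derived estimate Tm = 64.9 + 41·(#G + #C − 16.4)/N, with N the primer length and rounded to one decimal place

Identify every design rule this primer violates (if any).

Base counts: A=7, T=3, G=5, C=4 (length 19).
GC clamp: 3' end TA has 0 G/C, need ≥1 ✗
length: length 19 ✓
homopolymer run: longest run = 3 ✓
Tm: Tm = 64.9 + 41·(9 − 16.4)/19 = 48.9°C ✓

Fails: GC clamp.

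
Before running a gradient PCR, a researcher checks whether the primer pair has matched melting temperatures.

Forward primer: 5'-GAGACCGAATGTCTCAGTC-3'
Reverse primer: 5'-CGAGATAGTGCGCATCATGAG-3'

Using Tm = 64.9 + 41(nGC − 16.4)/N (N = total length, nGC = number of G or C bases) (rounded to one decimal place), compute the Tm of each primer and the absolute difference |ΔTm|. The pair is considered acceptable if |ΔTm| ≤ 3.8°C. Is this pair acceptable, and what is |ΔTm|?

Forward: G+C = 10, N = 19 → Tm = 64.9 + 41·(10 − 16.4)/19 = 51.1°C.
Reverse: G+C = 11, N = 21 → Tm = 64.9 + 41·(11 − 16.4)/21 = 54.4°C.
|ΔTm| = |51.1 − 54.4| = 3.3°C, ≤ 3.8°C.

|ΔTm| = 3.3°C; the pair is acceptable.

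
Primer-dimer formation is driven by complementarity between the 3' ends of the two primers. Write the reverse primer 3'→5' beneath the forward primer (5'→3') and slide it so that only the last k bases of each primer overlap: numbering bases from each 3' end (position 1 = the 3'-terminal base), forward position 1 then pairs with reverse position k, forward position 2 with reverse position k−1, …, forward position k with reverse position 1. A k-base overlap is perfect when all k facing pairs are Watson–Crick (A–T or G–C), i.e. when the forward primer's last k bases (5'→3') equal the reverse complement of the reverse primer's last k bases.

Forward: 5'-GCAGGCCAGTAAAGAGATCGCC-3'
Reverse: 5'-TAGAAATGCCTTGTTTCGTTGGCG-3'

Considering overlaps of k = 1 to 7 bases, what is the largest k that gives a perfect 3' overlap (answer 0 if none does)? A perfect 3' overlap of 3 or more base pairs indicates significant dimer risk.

Last 7 bases (5'→3') — forward …GATCGCC, reverse …GTTGGCG.
Reverse complement of the reverse primer's last 7 bases: CGCCAAC; its first k bases are the reverse complement of the reverse primer's last k bases, so a perfect k-base overlap needs the forward primer's last k bases to equal them.
Comparing (forward last k vs required): k=1: C vs C ✓; k=2: CC vs CG ✗; k=3: GCC vs CGC ✗; k=4: CGCC vs CGCC ✓; k=5: TCGCC vs CGCCA ✗; k=6: ATCGCC vs CGCCAA ✗; k=7: GATCGCC vs CGCCAAC ✗.
Perfect overlaps at k = 1, 4; the largest is 4.

Longest perfect overlap: 4 complementary base pairs; significant dimer risk (threshold 3).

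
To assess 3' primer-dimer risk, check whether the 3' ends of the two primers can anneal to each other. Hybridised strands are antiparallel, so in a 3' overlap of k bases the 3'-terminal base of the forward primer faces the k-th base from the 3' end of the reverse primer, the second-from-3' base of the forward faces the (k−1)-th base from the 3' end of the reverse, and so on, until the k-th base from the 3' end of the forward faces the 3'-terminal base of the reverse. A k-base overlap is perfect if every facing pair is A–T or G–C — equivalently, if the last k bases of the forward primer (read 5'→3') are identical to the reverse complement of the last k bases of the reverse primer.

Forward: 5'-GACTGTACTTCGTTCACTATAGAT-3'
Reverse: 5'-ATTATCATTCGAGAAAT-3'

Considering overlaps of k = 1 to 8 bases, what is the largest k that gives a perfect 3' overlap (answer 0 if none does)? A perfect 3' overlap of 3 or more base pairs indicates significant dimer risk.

Last 8 bases (5'→3') — forward …CTATAGAT, reverse …CGAGAAAT.
Reverse complement of the reverse primer's last 8 bases: ATTTCTCG; its first k bases are the reverse complement of the reverse primer's last k bases, so a perfect k-base overlap needs the forward primer's last k bases to equal them.
Comparing (forward last k vs required): k=1: T vs A ✗; k=2: AT vs AT ✓; k=3: GAT vs ATT ✗; k=4: AGAT vs ATTT ✗; k=5: TAGAT vs ATTTC ✗; k=6: ATAGAT vs ATTTCT ✗; k=7: TATAGAT vs ATTTCTC ✗; k=8: CTATAGAT vs ATTTCTCG ✗.
Only k = 2 is perfect, so the longest perfect 3' overlap is 2.

Longest perfect overlap: 2 complementary base pairs; below the dimer-risk threshold (threshold 3).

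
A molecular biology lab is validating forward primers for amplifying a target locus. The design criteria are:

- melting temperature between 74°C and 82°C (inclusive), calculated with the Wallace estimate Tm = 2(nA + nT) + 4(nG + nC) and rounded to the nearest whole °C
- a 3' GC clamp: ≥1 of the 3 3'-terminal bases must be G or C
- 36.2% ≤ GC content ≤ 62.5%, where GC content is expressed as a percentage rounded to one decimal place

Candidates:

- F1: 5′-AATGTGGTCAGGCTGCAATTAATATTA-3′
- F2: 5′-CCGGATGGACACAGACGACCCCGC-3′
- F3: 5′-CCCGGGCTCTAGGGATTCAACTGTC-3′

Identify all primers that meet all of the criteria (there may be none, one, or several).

F1 (27 nt, A=9 T=9 G=6 C=3): Tm = 2·18 + 4·9 = 72°C, outside 74–82°C ✗; 3' end TTA has 0 G/C, need ≥1 ✗; GC 9/27 = 33.3%, outside 36.2–62.5% ✗ — fails.
F2 (24 nt, A=6 T=1 G=7 C=10): Tm = 2·7 + 4·17 = 82°C ✓; 3' end CGC has 3 G/C ✓; GC 17/24 = 70.8%, outside 36.2–62.5% ✗ — fails.
F3 (25 nt, A=4 T=6 G=7 C=8): Tm = 2·10 + 4·15 = 80°C ✓; 3' end GTC has 2 G/C ✓; GC 15/25 = 60.0% ✓ — passes.

F3 only.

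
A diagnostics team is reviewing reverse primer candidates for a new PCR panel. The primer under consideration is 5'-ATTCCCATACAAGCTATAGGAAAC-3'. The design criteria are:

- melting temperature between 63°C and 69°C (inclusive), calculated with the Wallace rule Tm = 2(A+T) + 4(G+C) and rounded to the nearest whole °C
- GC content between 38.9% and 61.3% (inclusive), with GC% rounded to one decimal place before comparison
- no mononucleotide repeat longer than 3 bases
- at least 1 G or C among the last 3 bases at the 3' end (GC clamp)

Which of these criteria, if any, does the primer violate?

Base counts: A=10, T=5, G=3, C=6 (length 24).
Tm: Tm = 2·15 + 4·9 = 66°C ✓
GC content: GC 9/24 = 37.5%, outside 38.9–61.3% ✗
homopolymer run: longest run = 3 ✓
GC clamp: 3' end AAC has 1 G/C ✓

Fails: GC content.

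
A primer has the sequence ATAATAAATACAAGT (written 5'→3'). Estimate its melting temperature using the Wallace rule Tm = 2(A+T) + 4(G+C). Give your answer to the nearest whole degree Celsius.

34°C

Base counts: A=9, T=4, G=1, C=1 (length 15).
Tm = 2·(9+4) + 4·(1+1) = 2·13 + 4·2 = 26 + 8 = 34°C.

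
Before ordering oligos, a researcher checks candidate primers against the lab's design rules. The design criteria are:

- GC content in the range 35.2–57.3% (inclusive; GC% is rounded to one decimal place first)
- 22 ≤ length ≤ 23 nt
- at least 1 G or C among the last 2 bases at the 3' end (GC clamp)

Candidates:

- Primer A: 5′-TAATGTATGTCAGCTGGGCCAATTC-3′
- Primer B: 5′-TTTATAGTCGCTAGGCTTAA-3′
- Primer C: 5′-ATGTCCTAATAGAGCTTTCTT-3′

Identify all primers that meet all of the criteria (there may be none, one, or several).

None of the candidates satisfy all criteria.

Primer A (25 nt, A=6 T=8 G=6 C=5): GC 11/25 = 44.0% ✓; length 25, outside 22–23 ✗; 3' end TC has 1 G/C ✓ — fails.
Primer B (20 nt, A=5 T=8 G=4 C=3): GC 7/20 = 35.0%, outside 35.2–57.3% ✗; length 20, outside 22–23 ✗; 3' end AA has 0 G/C, need ≥1 ✗ — fails.
Primer C (21 nt, A=5 T=9 G=3 C=4): GC 7/21 = 33.3%, outside 35.2–57.3% ✗; length 21, outside 22–23 ✗; 3' end TT has 0 G/C, need ≥1 ✗ — fails.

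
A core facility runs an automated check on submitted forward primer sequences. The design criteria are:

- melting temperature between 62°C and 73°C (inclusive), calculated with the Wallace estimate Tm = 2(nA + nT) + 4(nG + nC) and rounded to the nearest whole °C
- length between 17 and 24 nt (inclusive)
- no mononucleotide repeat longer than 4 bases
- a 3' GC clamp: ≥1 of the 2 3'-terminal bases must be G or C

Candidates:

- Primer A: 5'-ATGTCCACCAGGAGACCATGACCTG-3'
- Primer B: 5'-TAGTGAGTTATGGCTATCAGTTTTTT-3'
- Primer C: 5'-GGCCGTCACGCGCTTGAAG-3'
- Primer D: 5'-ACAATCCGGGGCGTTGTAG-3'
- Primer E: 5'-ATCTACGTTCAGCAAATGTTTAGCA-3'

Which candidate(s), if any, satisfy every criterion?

Primer C only.

Primer A (25 nt, A=7 T=4 G=6 C=8): Tm = 2·11 + 4·14 = 78°C, outside 62–73°C ✗; length 25, outside 17–24 ✗; longest run = 2 ✓; 3' end TG has 1 G/C ✓ — fails.
Primer B (26 nt, A=5 T=13 G=6 C=2): Tm = 2·18 + 4·8 = 68°C ✓; length 26, outside 17–24 ✗; longest run = 6, exceeds 4 ✗; 3' end TT has 0 G/C, need ≥1 ✗ — fails.
Primer C (19 nt, A=3 T=3 G=7 C=6): Tm = 2·6 + 4·13 = 64°C ✓; length 19 ✓; longest run = 2 ✓; 3' end AG has 1 G/C ✓ — passes.
Primer D (19 nt, A=4 T=4 G=7 C=4): Tm = 2·8 + 4·11 = 60°C, outside 62–73°C ✗; length 19 ✓; longest run = 4 ✓; 3' end AG has 1 G/C ✓ — fails.
Primer E (25 nt, A=8 T=8 G=4 C=5): Tm = 2·16 + 4·9 = 68°C ✓; length 25, outside 17–24 ✗; longest run = 3 ✓; 3' end CA has 1 G/C ✓ — fails.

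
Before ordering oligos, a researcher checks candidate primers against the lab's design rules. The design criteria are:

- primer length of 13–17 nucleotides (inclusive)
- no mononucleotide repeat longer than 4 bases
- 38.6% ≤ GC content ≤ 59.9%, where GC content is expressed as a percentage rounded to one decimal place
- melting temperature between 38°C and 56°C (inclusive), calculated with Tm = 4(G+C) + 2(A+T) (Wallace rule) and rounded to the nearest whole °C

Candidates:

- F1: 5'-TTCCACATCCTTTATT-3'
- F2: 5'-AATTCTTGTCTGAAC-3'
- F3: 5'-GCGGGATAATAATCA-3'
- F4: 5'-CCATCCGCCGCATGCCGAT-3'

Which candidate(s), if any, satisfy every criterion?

F3 only.

F1 (16 nt, A=3 T=8 G=0 C=5): length 16 ✓; longest run = 3 ✓; GC 5/16 = 31.3%, outside 38.6–59.9% ✗; Tm = 2·11 + 4·5 = 42°C ✓ — fails.
F2 (15 nt, A=4 T=6 G=2 C=3): length 15 ✓; longest run = 2 ✓; GC 5/15 = 33.3%, outside 38.6–59.9% ✗; Tm = 2·10 + 4·5 = 40°C ✓ — fails.
F3 (15 nt, A=6 T=3 G=4 C=2): length 15 ✓; longest run = 3 ✓; GC 6/15 = 40.0% ✓; Tm = 2·9 + 4·6 = 42°C ✓ — passes.
F4 (19 nt, A=3 T=3 G=4 C=9): length 19, outside 13–17 ✗; longest run = 2 ✓; GC 13/19 = 68.4%, outside 38.6–59.9% ✗; Tm = 2·6 + 4·13 = 64°C, outside 38–56°C ✗ — fails.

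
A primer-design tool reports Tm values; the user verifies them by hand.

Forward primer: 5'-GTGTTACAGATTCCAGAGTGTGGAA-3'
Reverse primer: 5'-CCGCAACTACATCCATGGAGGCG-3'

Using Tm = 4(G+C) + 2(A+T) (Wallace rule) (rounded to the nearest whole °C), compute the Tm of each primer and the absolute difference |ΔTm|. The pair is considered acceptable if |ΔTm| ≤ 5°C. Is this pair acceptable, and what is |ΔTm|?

|ΔTm| = 2°C; the pair is acceptable.

Forward: A=7 T=7 G=8 C=3 → Tm = 2·14 + 4·11 = 72°C.
Reverse: A=6 T=3 G=6 C=8 → Tm = 2·9 + 4·14 = 74°C.
|ΔTm| = |72 − 74| = 2°C, ≤ 5°C.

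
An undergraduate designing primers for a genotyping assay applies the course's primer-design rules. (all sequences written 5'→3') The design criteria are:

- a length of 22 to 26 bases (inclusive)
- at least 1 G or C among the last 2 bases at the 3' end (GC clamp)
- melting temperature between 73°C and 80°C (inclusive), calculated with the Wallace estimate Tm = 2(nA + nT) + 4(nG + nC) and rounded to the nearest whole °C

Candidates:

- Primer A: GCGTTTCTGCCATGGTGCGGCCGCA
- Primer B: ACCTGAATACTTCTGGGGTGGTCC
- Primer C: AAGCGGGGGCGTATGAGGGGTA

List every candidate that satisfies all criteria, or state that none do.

Primer A (25 nt, A=2 T=6 G=9 C=8): length 25 ✓; 3' end CA has 1 G/C ✓; Tm = 2·8 + 4·17 = 84°C, outside 73–80°C ✗ — fails.
Primer B (24 nt, A=4 T=7 G=7 C=6): length 24 ✓; 3' end CC has 2 G/C ✓; Tm = 2·11 + 4·13 = 74°C ✓ — passes.
Primer C (22 nt, A=5 T=3 G=12 C=2): length 22 ✓; 3' end TA has 0 G/C, need ≥1 ✗; Tm = 2·8 + 4·14 = 72°C, outside 73–80°C ✗ — fails.

Primer B only.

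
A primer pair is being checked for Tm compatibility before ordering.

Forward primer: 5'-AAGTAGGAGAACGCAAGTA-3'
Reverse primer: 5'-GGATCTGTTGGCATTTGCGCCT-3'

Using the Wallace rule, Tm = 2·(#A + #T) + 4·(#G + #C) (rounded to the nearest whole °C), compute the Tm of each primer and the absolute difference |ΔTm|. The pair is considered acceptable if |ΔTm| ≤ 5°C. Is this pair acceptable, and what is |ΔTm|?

Forward: A=9 T=2 G=6 C=2 → Tm = 2·11 + 4·8 = 54°C.
Reverse: A=2 T=8 G=7 C=5 → Tm = 2·10 + 4·12 = 68°C.
|ΔTm| = |54 − 68| = 14°C, > 5°C.

|ΔTm| = 14°C; the pair is not acceptable.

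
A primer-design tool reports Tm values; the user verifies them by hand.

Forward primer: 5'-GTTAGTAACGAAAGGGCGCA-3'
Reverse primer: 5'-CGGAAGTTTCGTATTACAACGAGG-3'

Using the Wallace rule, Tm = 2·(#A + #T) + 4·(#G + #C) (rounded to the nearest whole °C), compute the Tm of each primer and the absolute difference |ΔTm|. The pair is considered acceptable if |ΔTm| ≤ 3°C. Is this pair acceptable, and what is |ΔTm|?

Forward: A=7 T=3 G=7 C=3 → Tm = 2·10 + 4·10 = 60°C.
Reverse: A=7 T=6 G=7 C=4 → Tm = 2·13 + 4·11 = 70°C.
|ΔTm| = |60 − 70| = 10°C, > 3°C.

|ΔTm| = 10°C; the pair is not acceptable.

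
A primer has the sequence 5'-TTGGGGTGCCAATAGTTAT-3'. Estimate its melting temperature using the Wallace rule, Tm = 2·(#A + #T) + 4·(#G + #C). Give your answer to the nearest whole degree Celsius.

Base counts: A=4, T=7, G=6, C=2 (length 19).
Tm = 2·(4+7) + 4·(6+2) = 2·11 + 4·8 = 22 + 32 = 54°C.

54°C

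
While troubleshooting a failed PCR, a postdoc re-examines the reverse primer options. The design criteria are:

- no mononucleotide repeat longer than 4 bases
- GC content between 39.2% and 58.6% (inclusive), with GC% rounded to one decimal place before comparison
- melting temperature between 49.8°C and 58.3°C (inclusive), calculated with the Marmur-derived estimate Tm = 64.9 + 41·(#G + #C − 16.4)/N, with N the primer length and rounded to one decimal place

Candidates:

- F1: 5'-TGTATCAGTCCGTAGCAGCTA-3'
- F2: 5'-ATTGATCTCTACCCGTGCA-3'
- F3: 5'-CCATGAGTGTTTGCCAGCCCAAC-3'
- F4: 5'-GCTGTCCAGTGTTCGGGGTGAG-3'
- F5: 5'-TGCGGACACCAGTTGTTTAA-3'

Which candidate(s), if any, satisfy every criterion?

F1 (21 nt, A=5 T=6 G=5 C=5): longest run = 2 ✓; GC 10/21 = 47.6% ✓; Tm = 64.9 + 41·(10 − 16.4)/21 = 52.4°C ✓ — passes.
F2 (19 nt, A=4 T=6 G=3 C=6): longest run = 3 ✓; GC 9/19 = 47.4% ✓; Tm = 64.9 + 41·(9 − 16.4)/19 = 48.9°C, outside 49.8–58.3°C ✗ — fails.
F3 (23 nt, A=5 T=5 G=5 C=8): longest run = 3 ✓; GC 13/23 = 56.5% ✓; Tm = 64.9 + 41·(13 − 16.4)/23 = 58.8°C, outside 49.8–58.3°C ✗ — fails.
F4 (22 nt, A=2 T=6 G=10 C=4): longest run = 4 ✓; GC 14/22 = 63.6%, outside 39.2–58.6% ✗; Tm = 64.9 + 41·(14 − 16.4)/22 = 60.4°C, outside 49.8–58.3°C ✗ — fails.
F5 (20 nt, A=5 T=6 G=5 C=4): longest run = 3 ✓; GC 9/20 = 45.0% ✓; Tm = 64.9 + 41·(9 − 16.4)/20 = 49.7°C, outside 49.8–58.3°C ✗ — fails.

F1 only.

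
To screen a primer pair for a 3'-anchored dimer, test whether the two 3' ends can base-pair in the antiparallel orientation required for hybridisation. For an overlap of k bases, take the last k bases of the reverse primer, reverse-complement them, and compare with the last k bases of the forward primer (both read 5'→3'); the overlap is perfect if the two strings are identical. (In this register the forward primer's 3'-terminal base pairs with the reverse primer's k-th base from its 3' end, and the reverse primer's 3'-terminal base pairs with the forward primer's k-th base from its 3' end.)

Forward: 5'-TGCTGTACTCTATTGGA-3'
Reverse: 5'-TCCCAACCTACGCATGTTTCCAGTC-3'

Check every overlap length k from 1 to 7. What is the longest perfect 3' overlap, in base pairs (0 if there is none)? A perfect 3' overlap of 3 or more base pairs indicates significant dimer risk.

Last 7 bases (5'→3') — forward …TATTGGA, reverse …TCCAGTC.
Reverse complement of the reverse primer's last 7 bases: GACTGGA; its first k bases are the reverse complement of the reverse primer's last k bases, so a perfect k-base overlap needs the forward primer's last k bases to equal them.
Comparing (forward last k vs required): k=1: A vs G ✗; k=2: GA vs GA ✓; k=3: GGA vs GAC ✗; k=4: TGGA vs GACT ✗; k=5: TTGGA vs GACTG ✗; k=6: ATTGGA vs GACTGG ✗; k=7: TATTGGA vs GACTGGA ✗.
Only k = 2 is perfect, so the longest perfect 3' overlap is 2.

Longest perfect overlap: 2 complementary base pairs; below the dimer-risk threshold (threshold 3).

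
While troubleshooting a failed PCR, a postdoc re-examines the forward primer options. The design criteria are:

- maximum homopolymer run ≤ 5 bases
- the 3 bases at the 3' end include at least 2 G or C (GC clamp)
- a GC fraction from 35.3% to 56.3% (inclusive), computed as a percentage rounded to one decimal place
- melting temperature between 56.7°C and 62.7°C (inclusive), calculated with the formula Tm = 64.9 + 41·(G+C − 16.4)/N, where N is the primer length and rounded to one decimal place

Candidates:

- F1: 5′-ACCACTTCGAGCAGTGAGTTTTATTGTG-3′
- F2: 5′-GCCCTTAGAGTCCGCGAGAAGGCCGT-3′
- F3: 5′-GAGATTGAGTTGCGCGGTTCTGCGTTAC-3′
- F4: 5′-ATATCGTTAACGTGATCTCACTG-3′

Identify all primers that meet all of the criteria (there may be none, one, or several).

F1 only.

F1 (28 nt, A=6 T=10 G=7 C=5): longest run = 4 ✓; 3' end GTG has 2 G/C ✓; GC 12/28 = 42.9% ✓; Tm = 64.9 + 41·(12 − 16.4)/28 = 58.5°C ✓ — passes.
F2 (26 nt, A=5 T=4 G=9 C=8): longest run = 3 ✓; 3' end CGT has 2 G/C ✓; GC 17/26 = 65.4%, outside 35.3–56.3% ✗; Tm = 64.9 + 41·(17 − 16.4)/26 = 65.8°C, outside 56.7–62.7°C ✗ — fails.
F3 (28 nt, A=4 T=9 G=10 C=5): longest run = 2 ✓; 3' end TAC has 1 G/C, need ≥2 ✗; GC 15/28 = 53.6% ✓; Tm = 64.9 + 41·(15 − 16.4)/28 = 62.9°C, outside 56.7–62.7°C ✗ — fails.
F4 (23 nt, A=6 T=8 G=4 C=5): longest run = 2 ✓; 3' end CTG has 2 G/C ✓; GC 9/23 = 39.1% ✓; Tm = 64.9 + 41·(9 − 16.4)/23 = 51.7°C, outside 56.7–62.7°C ✗ — fails.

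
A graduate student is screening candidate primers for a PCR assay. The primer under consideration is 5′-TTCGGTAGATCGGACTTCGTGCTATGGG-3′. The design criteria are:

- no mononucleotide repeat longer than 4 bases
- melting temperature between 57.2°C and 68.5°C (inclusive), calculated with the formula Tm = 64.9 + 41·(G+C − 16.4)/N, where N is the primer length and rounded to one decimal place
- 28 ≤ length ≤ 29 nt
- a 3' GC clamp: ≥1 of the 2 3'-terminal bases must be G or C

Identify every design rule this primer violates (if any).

Base counts: A=4, T=9, G=10, C=5 (length 28).
homopolymer run: longest run = 3 ✓
Tm: Tm = 64.9 + 41·(15 − 16.4)/28 = 62.9°C ✓
length: length 28 ✓
GC clamp: 3' end GG has 2 G/C ✓

Meets all criteria.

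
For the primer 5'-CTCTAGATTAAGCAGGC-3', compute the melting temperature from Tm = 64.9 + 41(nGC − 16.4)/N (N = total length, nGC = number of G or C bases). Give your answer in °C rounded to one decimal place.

44.6°C

Base counts: A=5, T=4, G=4, C=4; G+C = 8, N = 17.
Tm = 64.9 + 41·(8 − 16.4)/17 = 64.9 + -344.40/17 = 44.6°C.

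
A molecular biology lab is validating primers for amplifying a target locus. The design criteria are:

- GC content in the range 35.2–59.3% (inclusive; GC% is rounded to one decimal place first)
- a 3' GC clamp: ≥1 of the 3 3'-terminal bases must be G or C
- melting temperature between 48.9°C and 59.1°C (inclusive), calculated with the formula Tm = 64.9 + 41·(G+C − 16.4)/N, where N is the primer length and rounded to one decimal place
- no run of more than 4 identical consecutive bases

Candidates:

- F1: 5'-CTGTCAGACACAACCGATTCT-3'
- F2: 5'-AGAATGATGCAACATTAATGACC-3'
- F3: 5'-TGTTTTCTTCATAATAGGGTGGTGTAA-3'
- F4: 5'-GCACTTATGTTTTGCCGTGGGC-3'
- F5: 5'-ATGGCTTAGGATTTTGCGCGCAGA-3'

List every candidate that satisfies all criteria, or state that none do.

F1, F4 and F5.

F1 (21 nt, A=6 T=5 G=3 C=7): GC 10/21 = 47.6% ✓; 3' end TCT has 1 G/C ✓; Tm = 64.9 + 41·(10 − 16.4)/21 = 52.4°C ✓; longest run = 2 ✓ — passes.
F2 (23 nt, A=10 T=5 G=4 C=4): GC 8/23 = 34.8%, outside 35.2–59.3% ✗; 3' end ACC has 2 G/C ✓; Tm = 64.9 + 41·(8 − 16.4)/23 = 49.9°C ✓; longest run = 2 ✓ — fails.
F3 (27 nt, A=6 T=12 G=7 C=2): GC 9/27 = 33.3%, outside 35.2–59.3% ✗; 3' end TAA has 0 G/C, need ≥1 ✗; Tm = 64.9 + 41·(9 − 16.4)/27 = 53.7°C ✓; longest run = 4 ✓ — fails.
F4 (22 nt, A=2 T=8 G=7 C=5): GC 12/22 = 54.5% ✓; 3' end GGC has 3 G/C ✓; Tm = 64.9 + 41·(12 − 16.4)/22 = 56.7°C ✓; longest run = 4 ✓ — passes.
F5 (24 nt, A=5 T=7 G=8 C=4): GC 12/24 = 50.0% ✓; 3' end AGA has 1 G/C ✓; Tm = 64.9 + 41·(12 − 16.4)/24 = 57.4°C ✓; longest run = 4 ✓ — passes.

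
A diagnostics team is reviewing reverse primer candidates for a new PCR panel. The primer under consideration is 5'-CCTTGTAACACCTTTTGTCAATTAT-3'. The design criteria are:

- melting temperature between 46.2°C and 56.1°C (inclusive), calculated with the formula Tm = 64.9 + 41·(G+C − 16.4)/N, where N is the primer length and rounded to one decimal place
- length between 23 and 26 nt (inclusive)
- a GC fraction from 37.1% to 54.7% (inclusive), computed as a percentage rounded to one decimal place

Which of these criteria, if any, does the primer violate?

Base counts: A=6, T=11, G=2, C=6 (length 25).
Tm: Tm = 64.9 + 41·(8 − 16.4)/25 = 51.1°C ✓
length: length 25 ✓
GC content: GC 8/25 = 32.0%, outside 37.1–54.7% ✗

Fails: GC content.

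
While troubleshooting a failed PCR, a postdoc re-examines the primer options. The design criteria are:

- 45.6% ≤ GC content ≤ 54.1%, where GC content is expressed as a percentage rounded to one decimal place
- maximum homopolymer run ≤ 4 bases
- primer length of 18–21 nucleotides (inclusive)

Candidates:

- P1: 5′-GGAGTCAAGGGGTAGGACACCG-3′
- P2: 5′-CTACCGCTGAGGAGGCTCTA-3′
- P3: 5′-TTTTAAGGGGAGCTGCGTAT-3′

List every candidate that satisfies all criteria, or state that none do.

P1 (22 nt, A=6 T=2 G=10 C=4): GC 14/22 = 63.6%, outside 45.6–54.1% ✗; longest run = 4 ✓; length 22, outside 18–21 ✗ — fails.
P2 (20 nt, A=4 T=4 G=6 C=6): GC 12/20 = 60.0%, outside 45.6–54.1% ✗; longest run = 2 ✓; length 20 ✓ — fails.
P3 (20 nt, A=4 T=7 G=7 C=2): GC 9/20 = 45.0%, outside 45.6–54.1% ✗; longest run = 4 ✓; length 20 ✓ — fails.

None of the candidates satisfy all criteria.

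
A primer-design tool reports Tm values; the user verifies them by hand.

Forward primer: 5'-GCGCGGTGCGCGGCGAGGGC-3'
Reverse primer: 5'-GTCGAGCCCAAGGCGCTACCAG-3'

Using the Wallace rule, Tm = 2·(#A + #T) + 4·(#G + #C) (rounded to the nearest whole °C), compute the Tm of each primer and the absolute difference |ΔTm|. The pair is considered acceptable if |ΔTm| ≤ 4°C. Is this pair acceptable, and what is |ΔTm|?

|ΔTm| = 2°C; the pair is acceptable.

Forward: A=1 T=1 G=12 C=6 → Tm = 2·2 + 4·18 = 76°C.
Reverse: A=5 T=2 G=7 C=8 → Tm = 2·7 + 4·15 = 74°C.
|ΔTm| = |76 − 74| = 2°C, ≤ 4°C.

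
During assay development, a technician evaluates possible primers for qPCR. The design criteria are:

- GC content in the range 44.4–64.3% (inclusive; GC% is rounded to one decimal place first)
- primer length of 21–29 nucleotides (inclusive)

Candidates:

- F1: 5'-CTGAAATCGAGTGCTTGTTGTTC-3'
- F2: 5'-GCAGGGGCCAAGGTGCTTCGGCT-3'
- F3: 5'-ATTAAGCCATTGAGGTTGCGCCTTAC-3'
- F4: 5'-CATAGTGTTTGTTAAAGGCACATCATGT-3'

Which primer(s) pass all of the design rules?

F1 (23 nt, A=4 T=9 G=6 C=4): GC 10/23 = 43.5%, outside 44.4–64.3% ✗; length 23 ✓ — fails.
F2 (23 nt, A=3 T=4 G=10 C=6): GC 16/23 = 69.6%, outside 44.4–64.3% ✗; length 23 ✓ — fails.
F3 (26 nt, A=6 T=8 G=6 C=6): GC 12/26 = 46.2% ✓; length 26 ✓ — passes.
F4 (28 nt, A=8 T=10 G=6 C=4): GC 10/28 = 35.7%, outside 44.4–64.3% ✗; length 28 ✓ — fails.

F3 only.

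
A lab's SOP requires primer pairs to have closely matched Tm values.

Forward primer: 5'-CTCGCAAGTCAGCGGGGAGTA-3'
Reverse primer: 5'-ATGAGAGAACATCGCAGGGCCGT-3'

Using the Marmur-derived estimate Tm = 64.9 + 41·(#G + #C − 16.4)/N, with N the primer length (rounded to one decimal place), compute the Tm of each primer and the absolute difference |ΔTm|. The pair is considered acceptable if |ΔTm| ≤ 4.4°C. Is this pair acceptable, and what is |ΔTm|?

Forward: G+C = 13, N = 21 → Tm = 64.9 + 41·(13 − 16.4)/21 = 58.3°C.
Reverse: G+C = 13, N = 23 → Tm = 64.9 + 41·(13 − 16.4)/23 = 58.8°C.
|ΔTm| = |58.3 − 58.8| = 0.5°C, ≤ 4.4°C.

|ΔTm| = 0.5°C; the pair is acceptable.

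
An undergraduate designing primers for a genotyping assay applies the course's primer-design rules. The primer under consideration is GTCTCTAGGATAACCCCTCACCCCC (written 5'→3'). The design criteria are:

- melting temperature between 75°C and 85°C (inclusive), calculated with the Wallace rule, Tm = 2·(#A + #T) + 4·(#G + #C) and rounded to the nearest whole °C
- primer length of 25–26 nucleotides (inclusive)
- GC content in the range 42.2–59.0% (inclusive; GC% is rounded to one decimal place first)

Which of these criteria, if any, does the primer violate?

Base counts: A=5, T=5, G=3, C=12 (length 25).
Tm: Tm = 2·10 + 4·15 = 80°C ✓
length: length 25 ✓
GC content: GC 15/25 = 60.0%, outside 42.2–59.0% ✗

Fails: GC content.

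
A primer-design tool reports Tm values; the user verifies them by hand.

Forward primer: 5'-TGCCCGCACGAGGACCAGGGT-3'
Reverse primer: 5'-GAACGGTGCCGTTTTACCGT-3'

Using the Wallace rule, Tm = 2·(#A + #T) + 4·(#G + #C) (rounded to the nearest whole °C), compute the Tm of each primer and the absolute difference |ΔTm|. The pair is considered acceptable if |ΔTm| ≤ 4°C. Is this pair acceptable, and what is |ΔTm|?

|ΔTm| = 10°C; the pair is not acceptable.

Forward: A=4 T=2 G=8 C=7 → Tm = 2·6 + 4·15 = 72°C.
Reverse: A=3 T=6 G=6 C=5 → Tm = 2·9 + 4·11 = 62°C.
|ΔTm| = |72 − 62| = 10°C, > 4°C.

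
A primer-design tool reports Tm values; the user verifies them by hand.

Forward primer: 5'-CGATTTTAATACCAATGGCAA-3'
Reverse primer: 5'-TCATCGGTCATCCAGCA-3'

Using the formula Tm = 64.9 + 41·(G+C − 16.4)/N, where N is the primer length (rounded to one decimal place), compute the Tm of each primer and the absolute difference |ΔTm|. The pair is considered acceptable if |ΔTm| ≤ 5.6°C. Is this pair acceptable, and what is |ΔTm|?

|ΔTm| = 0.6°C; the pair is acceptable.

Forward: G+C = 7, N = 21 → Tm = 64.9 + 41·(7 − 16.4)/21 = 46.5°C.
Reverse: G+C = 9, N = 17 → Tm = 64.9 + 41·(9 − 16.4)/17 = 47.1°C.
|ΔTm| = |46.5 − 47.1| = 0.6°C, ≤ 5.6°C.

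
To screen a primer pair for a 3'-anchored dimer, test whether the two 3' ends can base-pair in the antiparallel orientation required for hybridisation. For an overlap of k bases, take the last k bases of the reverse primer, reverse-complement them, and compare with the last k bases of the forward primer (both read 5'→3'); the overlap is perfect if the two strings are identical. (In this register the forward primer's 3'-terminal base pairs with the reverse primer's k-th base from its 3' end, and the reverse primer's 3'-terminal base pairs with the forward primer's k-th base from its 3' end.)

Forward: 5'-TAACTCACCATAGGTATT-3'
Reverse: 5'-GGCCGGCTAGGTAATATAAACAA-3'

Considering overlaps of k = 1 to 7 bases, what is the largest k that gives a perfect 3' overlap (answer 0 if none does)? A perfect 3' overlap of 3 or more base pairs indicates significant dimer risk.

Longest perfect overlap: 2 complementary base pairs; below the dimer-risk threshold (threshold 3).

Last 7 bases (5'→3') — forward …AGGTATT, reverse …TAAACAA.
Reverse complement of the reverse primer's last 7 bases: TTGTTTA; its first k bases are the reverse complement of the reverse primer's last k bases, so a perfect k-base overlap needs the forward primer's last k bases to equal them.
Comparing (forward last k vs required): k=1: T vs T ✓; k=2: TT vs TT ✓; k=3: ATT vs TTG ✗; k=4: TATT vs TTGT ✗; k=5: GTATT vs TTGTT ✗; k=6: GGTATT vs TTGTTT ✗; k=7: AGGTATT vs TTGTTTA ✗.
Perfect overlaps at k = 1, 2; the largest is 2.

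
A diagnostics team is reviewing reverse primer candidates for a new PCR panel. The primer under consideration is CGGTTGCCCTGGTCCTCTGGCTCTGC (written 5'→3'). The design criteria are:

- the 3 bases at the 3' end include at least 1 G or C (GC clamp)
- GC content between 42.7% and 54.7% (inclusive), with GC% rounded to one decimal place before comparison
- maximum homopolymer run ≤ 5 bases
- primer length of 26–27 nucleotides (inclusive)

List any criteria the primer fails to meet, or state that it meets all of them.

Fails: GC content.

Base counts: A=0, T=8, G=8, C=10 (length 26).
GC clamp: 3' end TGC has 2 G/C ✓
GC content: GC 18/26 = 69.2%, outside 42.7–54.7% ✗
homopolymer run: longest run = 3 ✓
length: length 26 ✓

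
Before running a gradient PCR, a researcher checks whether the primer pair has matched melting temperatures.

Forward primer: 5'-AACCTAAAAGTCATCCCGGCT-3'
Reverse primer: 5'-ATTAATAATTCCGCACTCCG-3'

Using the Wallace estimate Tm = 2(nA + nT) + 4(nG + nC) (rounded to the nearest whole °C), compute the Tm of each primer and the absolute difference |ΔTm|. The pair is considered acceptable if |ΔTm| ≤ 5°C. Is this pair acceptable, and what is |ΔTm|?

|ΔTm| = 6°C; the pair is not acceptable.

Forward: A=7 T=4 G=3 C=7 → Tm = 2·11 + 4·10 = 62°C.
Reverse: A=6 T=6 G=2 C=6 → Tm = 2·12 + 4·8 = 56°C.
|ΔTm| = |62 − 56| = 6°C, > 5°C.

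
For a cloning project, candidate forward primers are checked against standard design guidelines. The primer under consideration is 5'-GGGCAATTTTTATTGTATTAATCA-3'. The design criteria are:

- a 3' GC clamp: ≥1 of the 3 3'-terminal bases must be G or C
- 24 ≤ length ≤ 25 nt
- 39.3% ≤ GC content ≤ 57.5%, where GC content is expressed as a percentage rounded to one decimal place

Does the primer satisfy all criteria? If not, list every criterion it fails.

Fails: GC content.

Base counts: A=7, T=11, G=4, C=2 (length 24).
GC clamp: 3' end TCA has 1 G/C ✓
length: length 24 ✓
GC content: GC 6/24 = 25.0%, outside 39.3–57.5% ✗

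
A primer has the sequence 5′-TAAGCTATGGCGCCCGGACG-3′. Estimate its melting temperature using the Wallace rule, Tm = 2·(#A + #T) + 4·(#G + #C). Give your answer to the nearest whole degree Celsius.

Base counts: A=4, T=3, G=7, C=6 (length 20).
Tm = 2·(4+3) + 4·(7+6) = 2·7 + 4·13 = 14 + 52 = 66°C.

66°C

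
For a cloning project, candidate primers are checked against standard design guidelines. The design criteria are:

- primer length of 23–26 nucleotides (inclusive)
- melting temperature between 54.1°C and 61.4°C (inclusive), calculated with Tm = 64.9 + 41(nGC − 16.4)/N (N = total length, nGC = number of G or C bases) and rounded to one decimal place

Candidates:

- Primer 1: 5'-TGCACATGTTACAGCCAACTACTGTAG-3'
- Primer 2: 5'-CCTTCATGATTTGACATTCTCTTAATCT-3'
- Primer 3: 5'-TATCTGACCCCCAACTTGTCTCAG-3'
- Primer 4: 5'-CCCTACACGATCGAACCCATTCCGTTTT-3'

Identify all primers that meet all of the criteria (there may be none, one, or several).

Primer 1 (27 nt, A=8 T=7 G=5 C=7): length 27, outside 23–26 ✗; Tm = 64.9 + 41·(12 − 16.4)/27 = 58.2°C ✓ — fails.
Primer 2 (28 nt, A=6 T=13 G=2 C=7): length 28, outside 23–26 ✗; Tm = 64.9 + 41·(9 − 16.4)/28 = 54.1°C ✓ — fails.
Primer 3 (24 nt, A=5 T=7 G=3 C=9): length 24 ✓; Tm = 64.9 + 41·(12 − 16.4)/24 = 57.4°C ✓ — passes.
Primer 4 (28 nt, A=6 T=8 G=3 C=11): length 28, outside 23–26 ✗; Tm = 64.9 + 41·(14 − 16.4)/28 = 61.4°C ✓ — fails.

Primer 3 only.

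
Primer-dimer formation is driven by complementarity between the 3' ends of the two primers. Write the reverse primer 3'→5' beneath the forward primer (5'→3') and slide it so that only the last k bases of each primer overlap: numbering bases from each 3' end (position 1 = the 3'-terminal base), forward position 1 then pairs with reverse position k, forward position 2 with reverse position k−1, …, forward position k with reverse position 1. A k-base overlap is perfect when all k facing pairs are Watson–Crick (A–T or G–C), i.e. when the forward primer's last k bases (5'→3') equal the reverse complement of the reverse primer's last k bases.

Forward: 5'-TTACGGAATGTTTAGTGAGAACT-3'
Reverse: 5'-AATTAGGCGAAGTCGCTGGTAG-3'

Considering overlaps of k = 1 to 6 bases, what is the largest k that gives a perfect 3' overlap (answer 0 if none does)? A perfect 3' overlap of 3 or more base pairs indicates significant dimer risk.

Last 6 bases (5'→3') — forward …AGAACT, reverse …TGGTAG.
Reverse complement of the reverse primer's last 6 bases: CTACCA; its first k bases are the reverse complement of the reverse primer's last k bases, so a perfect k-base overlap needs the forward primer's last k bases to equal them.
Comparing (forward last k vs required): k=1: T vs C ✗; k=2: CT vs CT ✓; k=3: ACT vs CTA ✗; k=4: AACT vs CTAC ✗; k=5: GAACT vs CTACC ✗; k=6: AGAACT vs CTACCA ✗.
Only k = 2 is perfect, so the longest perfect 3' overlap is 2.

Longest perfect overlap: 2 complementary base pairs; below the dimer-risk threshold (threshold 3).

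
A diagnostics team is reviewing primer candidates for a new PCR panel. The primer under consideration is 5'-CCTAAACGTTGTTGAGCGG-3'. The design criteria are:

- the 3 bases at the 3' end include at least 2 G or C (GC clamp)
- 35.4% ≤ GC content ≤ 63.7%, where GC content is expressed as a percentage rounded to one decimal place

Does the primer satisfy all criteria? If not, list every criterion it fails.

Meets all criteria.

Base counts: A=4, T=5, G=6, C=4 (length 19).
GC clamp: 3' end CGG has 3 G/C ✓
GC content: GC 10/19 = 52.6% ✓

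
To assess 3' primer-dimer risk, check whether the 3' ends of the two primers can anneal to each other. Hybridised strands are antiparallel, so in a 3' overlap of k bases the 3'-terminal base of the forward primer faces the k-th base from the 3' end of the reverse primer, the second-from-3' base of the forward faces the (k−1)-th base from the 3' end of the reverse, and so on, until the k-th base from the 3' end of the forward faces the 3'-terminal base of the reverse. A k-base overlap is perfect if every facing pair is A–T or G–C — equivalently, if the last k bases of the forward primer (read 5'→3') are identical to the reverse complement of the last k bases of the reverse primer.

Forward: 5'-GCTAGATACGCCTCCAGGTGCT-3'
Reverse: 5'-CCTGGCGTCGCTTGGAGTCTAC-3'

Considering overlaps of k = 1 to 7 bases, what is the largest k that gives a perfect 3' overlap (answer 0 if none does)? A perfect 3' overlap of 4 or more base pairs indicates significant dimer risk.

Last 7 bases (5'→3') — forward …AGGTGCT, reverse …AGTCTAC.
Reverse complement of the reverse primer's last 7 bases: GTAGACT; its first k bases are the reverse complement of the reverse primer's last k bases, so a perfect k-base overlap needs the forward primer's last k bases to equal them.
Comparing (forward last k vs required): k=1: T vs G ✗; k=2: CT vs GT ✗; k=3: GCT vs GTA ✗; k=4: TGCT vs GTAG ✗; k=5: GTGCT vs GTAGA ✗; k=6: GGTGCT vs GTAGAC ✗; k=7: AGGTGCT vs GTAGACT ✗.
No overlap length from 1 to 7 is perfect, so the longest perfect 3' overlap is 0.

Longest perfect overlap: 0 complementary base pairs; below the dimer-risk threshold (threshold 4).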